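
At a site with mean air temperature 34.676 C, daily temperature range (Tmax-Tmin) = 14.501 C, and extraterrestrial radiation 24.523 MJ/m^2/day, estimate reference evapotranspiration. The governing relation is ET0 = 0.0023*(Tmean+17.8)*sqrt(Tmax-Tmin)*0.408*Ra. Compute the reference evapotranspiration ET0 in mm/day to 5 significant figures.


ET0 = 0.0023*(34.676+17.8)*sqrt(14.501)*0.408*24.523 = 4.5986 mm/day
Therefore the reference evapotranspiration ET0 = 4.5986 mm/day.


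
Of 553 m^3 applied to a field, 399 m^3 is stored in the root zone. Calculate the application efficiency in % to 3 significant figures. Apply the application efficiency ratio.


Approach: apply the application efficiency ratio, Ea = (stored/applied)*100.
Ea = (399/553)*100 = 72.2 %
Therefore the application efficiency = 72.2 %.


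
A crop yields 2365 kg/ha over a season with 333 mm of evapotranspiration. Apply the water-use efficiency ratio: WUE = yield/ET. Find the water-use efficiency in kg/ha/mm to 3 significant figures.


WUE = 2365 / 333 = 7.10 kg/ha/mm
Therefore the water-use efficiency = 7.10 kg/ha/mm.


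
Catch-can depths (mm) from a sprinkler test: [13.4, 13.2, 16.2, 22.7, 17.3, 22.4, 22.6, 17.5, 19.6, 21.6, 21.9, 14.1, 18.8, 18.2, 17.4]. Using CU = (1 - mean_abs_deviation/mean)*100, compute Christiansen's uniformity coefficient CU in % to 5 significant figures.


mean = 18.46000 mm
mean |d_i - mean| = 2.717333 mm
CU = (1 - 2.717333/18.46000)*100 = 85.280 %
Therefore Christiansen's uniformity coefficient CU = 85.280 %.


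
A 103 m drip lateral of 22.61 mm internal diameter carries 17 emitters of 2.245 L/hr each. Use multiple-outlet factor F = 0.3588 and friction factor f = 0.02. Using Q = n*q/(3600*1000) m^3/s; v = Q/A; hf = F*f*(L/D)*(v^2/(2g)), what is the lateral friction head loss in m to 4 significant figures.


Q = 17*2.245/(3600*1000) = 1.06014e-05 m^3/s
A = pi*(22.61e-3/2)^2 = 4.01505e-04 m^2, so v = Q/A = 0.0264041 m/s
hf = 0.3588*0.02*(103/0.02261)*(0.0264041^2/(2*9.81)) = 0.001162 m
Therefore the lateral friction head loss = 0.001162 m.


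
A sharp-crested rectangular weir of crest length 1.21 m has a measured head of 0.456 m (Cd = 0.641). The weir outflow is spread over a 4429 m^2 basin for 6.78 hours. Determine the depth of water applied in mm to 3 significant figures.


Approach: apply the rectangular weir equation with a volume-to-depth conversion, Q = (2/3)*Cd*L*sqrt(2g)*H^1.5; d = Q*t/A * 1000.
Step 1 — weir discharge:
  Q = (2/3)*0.641*1.21*sqrt(2*9.81)*0.456^1.5 = 0.70526 m^3/s
Step 2 — volume: V = 0.70526 * 6.78*3600 = 17214 m^3
Step 3 — depth: d = V/A * 1000 = 17214/4429 * 1000 = 3890 mm
Therefore the depth of water applied = 3890 mm.


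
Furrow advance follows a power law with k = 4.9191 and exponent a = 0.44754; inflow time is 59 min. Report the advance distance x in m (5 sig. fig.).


Approach: apply the power-law advance function, x = k*t^a.
x = 4.9191 * 59^0.44754 = 30.508 m
Therefore the advance distance x = 30.508 m.


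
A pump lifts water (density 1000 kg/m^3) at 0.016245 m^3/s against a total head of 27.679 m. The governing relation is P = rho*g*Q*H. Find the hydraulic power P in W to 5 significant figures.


P = 1000 * 9.81 * 0.016245 * 27.679 = 4411.0 W
Therefore the hydraulic power P = 4411.0 W.


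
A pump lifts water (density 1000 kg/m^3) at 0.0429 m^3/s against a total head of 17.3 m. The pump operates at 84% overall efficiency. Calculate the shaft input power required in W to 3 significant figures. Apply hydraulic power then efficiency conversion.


Approach: apply hydraulic power then efficiency conversion, P = rho*g*Q*H; P_in = P/eta.
Step 1 — hydraulic power (P = rho*g*Q*H):
  P = 1000 * 9.81 * 0.0429 * 17.3 = 7280.7 W
Step 2 — input power: P_in = P/eta = 7280.7 / 0.84 = 8670 W
Therefore the shaft input power required = 8670 W.


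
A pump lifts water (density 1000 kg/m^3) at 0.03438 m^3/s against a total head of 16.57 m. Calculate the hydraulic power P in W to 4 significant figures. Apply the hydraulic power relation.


Approach: apply the hydraulic power relation, P = rho*g*Q*H.
P = 1000 * 9.81 * 0.03438 * 16.57 = 5589 W
Therefore the hydraulic power P = 5589 W.


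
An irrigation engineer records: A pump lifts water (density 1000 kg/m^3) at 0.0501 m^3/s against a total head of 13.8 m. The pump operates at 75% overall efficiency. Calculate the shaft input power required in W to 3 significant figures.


Approach: apply hydraulic power then efficiency conversion, P = rho*g*Q*H; P_in = P/eta.
Step 1 — hydraulic power (P = rho*g*Q*H):
  P = 1000 * 9.81 * 0.0501 * 13.8 = 6782.4 W
Step 2 — input power: P_in = P/eta = 6782.4 / 0.75 = 9040 W
Therefore the shaft input power required = 9040 W.


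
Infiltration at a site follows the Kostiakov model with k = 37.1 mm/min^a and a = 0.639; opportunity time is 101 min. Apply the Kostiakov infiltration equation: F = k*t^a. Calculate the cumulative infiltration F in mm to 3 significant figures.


F = 37.1 * 101^0.639 = 708 mm
Therefore the cumulative infiltration F = 708 mm.


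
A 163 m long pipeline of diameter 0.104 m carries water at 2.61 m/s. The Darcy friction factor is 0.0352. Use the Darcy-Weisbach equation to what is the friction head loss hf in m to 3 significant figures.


Approach: apply the Darcy-Weisbach equation, hf = f*(L/D)*(v^2/(2g)).
hf = 0.0352 * (163/0.104) * (2.61^2 / (2*9.81))
hf = 19.2 m
Therefore the friction head loss hf = 19.2 m.


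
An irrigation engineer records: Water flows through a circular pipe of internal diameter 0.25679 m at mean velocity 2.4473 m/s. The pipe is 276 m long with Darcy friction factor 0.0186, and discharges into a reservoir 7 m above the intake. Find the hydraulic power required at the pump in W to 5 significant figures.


Approach: apply continuity + Darcy-Weisbach + hydraulic power, Q = A*v; hf = f*(L/D)*(v^2/(2g)); H = static + hf; P = rho*g*Q*H.
Step 1 — flow rate (continuity, Q = A*v):
  A = pi*(0.25679/2)^2 = 0.05179002 m^2
  Q = 0.05179002 * 2.4473 = 0.1267457 m^3/s
Step 2 — friction head loss (Darcy-Weisbach):
  hf = 0.0186 * (276/0.25679) * (2.4473^2 / (2*9.81))
  hf = 6.102662 m
Step 3 — total head: H = 7 + 6.102662 = 13.10266 m
Step 4 — hydraulic power (P = rho*g*Q*H):
  P = 1000 * 9.81 * 0.1267457 * 13.10266 = 16292 W
Therefore the hydraulic power required at the pump = 16292 W.


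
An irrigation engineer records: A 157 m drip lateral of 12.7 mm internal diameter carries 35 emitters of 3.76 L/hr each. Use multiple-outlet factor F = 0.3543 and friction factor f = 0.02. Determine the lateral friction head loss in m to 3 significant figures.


Approach: apply Darcy-Weisbach with the multiple-outlet F-factor, Q = n*q/(3600*1000) m^3/s; v = Q/A; hf = F*f*(L/D)*(v^2/(2g)).
Q = 35*3.76/(3600*1000) = 3.6556e-05 m^3/s
A = pi*(12.7e-3/2)^2 = 1.2668e-04 m^2, so v = Q/A = 0.28857 m/s
hf = 0.3543*0.02*(157/0.0127)*(0.28857^2/(2*9.81)) = 0.372 m
Therefore the lateral friction head loss = 0.372 m.


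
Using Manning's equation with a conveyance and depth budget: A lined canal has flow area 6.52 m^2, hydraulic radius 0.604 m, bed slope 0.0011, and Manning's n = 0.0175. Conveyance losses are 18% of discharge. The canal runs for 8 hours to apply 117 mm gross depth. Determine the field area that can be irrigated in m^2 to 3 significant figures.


Approach: apply Manning's equation with a conveyance and depth budget, Q = (1/n)*A*R^(2/3)*S^(1/2); Q_field = Q*(1-loss); Area = Q_field*t/(d/1000).
Step 1 — canal discharge (Manning's equation):
  Q = (1/0.0175) * 6.52 * 0.604^(2/3) * 0.0011^(1/2) = 8.8294 m^3/s
Step 2 — delivered flow: Q_field = 8.8294*(1 - 18/100) = 7.2401 m^3/s
Step 3 — volume delivered: V = 7.2401 * 8*3600 = 208510 m^3
Step 4 — area served: A = V / (depth/1000) = 208510 / 0.117 = 1780000 m^2
Therefore the field area that can be irrigated = 1780000 m^2.


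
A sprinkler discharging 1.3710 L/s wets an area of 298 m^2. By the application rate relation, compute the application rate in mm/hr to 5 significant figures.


Approach: apply the application rate relation, rate = (Q/A)*3600.
rate = (1.3710 / 298) * 3600 = 16.562 mm/hr
Therefore the application rate = 16.562 mm/hr.


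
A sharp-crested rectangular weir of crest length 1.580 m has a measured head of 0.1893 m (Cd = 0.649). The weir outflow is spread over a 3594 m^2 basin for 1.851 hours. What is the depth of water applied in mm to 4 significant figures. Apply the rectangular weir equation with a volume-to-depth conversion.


Approach: apply the rectangular weir equation with a volume-to-depth conversion, Q = (2/3)*Cd*L*sqrt(2g)*H^1.5; d = Q*t/A * 1000.
Step 1 — weir discharge:
  Q = (2/3)*0.649*1.580*sqrt(2*9.81)*0.1893^1.5 = 0.249394 m^3/s
Step 2 — volume: V = 0.249394 * 1.851*3600 = 1661.86 m^3
Step 3 — depth: d = V/A * 1000 = 1661.86/3594 * 1000 = 462.4 mm
Therefore the depth of water applied = 462.4 mm.


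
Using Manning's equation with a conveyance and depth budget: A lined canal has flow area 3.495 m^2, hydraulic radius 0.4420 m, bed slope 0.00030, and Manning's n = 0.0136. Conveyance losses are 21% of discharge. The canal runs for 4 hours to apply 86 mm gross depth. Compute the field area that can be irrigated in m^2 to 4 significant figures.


Approach: apply Manning's equation with a conveyance and depth budget, Q = (1/n)*A*R^(2/3)*S^(1/2); Q_field = Q*(1-loss); Area = Q_field*t/(d/1000).
Step 1 — canal discharge (Manning's equation):
  Q = (1/0.0136) * 3.495 * 0.4420^(2/3) * 0.00030^(1/2) = 2.58276 m^3/s
Step 2 — delivered flow: Q_field = 2.58276*(1 - 21/100) = 2.04038 m^3/s
Step 3 — volume delivered: V = 2.04038 * 4*3600 = 29381.5 m^3
Step 4 — area served: A = V / (depth/1000) = 29381.5 / 0.086 = 341600 m^2
Therefore the field area that can be irrigated = 341600 m^2.


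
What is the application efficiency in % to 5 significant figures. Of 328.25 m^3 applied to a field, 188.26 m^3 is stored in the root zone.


Approach: apply the application efficiency ratio, Ea = (stored/applied)*100.
Ea = (188.26/328.25)*100 = 57.353 %
Therefore the application efficiency = 57.353 %.


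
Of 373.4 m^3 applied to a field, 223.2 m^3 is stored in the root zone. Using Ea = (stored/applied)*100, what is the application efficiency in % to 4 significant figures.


Ea = (223.2/373.4)*100 = 59.78 %
Therefore the application efficiency = 59.78 %.


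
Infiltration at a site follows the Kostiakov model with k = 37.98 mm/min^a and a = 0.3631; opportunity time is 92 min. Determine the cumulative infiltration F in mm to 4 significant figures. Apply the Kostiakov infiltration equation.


Approach: apply the Kostiakov infiltration equation, F = k*t^a.
F = 37.98 * 92^0.3631 = 196.2 mm
Therefore the cumulative infiltration F = 196.2 mm.


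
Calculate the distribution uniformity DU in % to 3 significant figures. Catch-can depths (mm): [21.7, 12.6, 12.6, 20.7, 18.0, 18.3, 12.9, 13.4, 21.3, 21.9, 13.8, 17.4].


Approach: apply the low-quarter distribution uniformity, DU = (mean of lowest quarter of readings / overall mean)*100.
sorted lowest 3 of 12: [12.6, 12.6, 12.9] -> mean = 12.700 mm
overall mean = 17.050 mm
DU = (12.700/17.050)*100 = 74.5 %
Therefore the distribution uniformity DU = 74.5 %.


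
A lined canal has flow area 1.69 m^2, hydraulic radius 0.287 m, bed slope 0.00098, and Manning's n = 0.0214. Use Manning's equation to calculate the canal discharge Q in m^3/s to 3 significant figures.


Approach: apply Manning's equation, Q = (1/n)*A*R^(2/3)*S^(1/2).
Q = (1/0.0214) * 1.69 * 0.287^(2/3) * 0.00098^(1/2) = 1.08 m^3/s
Therefore the canal discharge Q = 1.08 m^3/s.


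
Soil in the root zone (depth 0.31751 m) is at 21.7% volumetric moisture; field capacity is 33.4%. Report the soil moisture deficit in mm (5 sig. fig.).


Approach: apply the soil moisture deficit relation, SMD = (FC - theta)/100 * depth * 1000.
SMD = (33.4 - 21.7)/100 * 0.31751 * 1000 = 37.149 mm
Therefore the soil moisture deficit = 37.149 mm.


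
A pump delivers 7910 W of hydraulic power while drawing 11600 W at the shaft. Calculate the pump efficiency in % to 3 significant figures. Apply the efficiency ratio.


Approach: apply the efficiency ratio, eta = (P_out/P_in)*100.
eta = (7910 / 11600) * 100 = 68.2 %
Therefore the pump efficiency = 68.2 %.


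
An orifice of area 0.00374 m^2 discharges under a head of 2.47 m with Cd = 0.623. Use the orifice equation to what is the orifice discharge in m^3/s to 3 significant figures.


Approach: apply the orifice equation, Q = Cd*A*sqrt(2*g*h).
Q = 0.623 * 0.00374 * sqrt(2*9.81*2.47) = 0.0162 m^3/s
Therefore the orifice discharge = 0.0162 m^3/s.


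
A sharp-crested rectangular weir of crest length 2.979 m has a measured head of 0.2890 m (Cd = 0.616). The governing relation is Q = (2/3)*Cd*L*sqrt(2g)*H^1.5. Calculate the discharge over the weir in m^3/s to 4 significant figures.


Q = (2/3)*0.616*2.979*sqrt(2*9.81)*0.2890^1.5 = 0.8419 m^3/s
Therefore the discharge over the weir = 0.8419 m^3/s.


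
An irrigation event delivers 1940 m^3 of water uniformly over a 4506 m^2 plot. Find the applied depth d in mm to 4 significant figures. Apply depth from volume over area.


Approach: apply depth from volume over area, d = (V/A)*1000.
d = (1940 / 4506) * 1000 = 430.5 mm
Therefore the applied depth d = 430.5 mm.


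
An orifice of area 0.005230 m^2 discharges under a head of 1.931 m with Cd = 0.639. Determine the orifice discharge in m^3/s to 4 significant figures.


Approach: apply the orifice equation, Q = Cd*A*sqrt(2*g*h).
Q = 0.639 * 0.005230 * sqrt(2*9.81*1.931) = 0.02057 m^3/s
Therefore the orifice discharge = 0.02057 m^3/s.


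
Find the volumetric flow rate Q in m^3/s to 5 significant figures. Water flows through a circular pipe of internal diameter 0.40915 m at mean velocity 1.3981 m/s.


Approach: apply the continuity equation for pipe flow, Q = A * v with A = pi*(D/2)^2.
A = pi*(0.40915/2)^2 = 0.1314786 m^2
Q = 0.1314786 * 1.3981 = 0.18382 m^3/s
Therefore the volumetric flow rate Q = 0.18382 m^3/s.


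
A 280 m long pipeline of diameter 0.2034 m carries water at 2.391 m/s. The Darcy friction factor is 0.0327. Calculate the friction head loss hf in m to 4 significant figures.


Approach: apply the Darcy-Weisbach equation, hf = f*(L/D)*(v^2/(2g)).
hf = 0.0327 * (280/0.2034) * (2.391^2 / (2*9.81))
hf = 13.12 m
Therefore the friction head loss hf = 13.12 m.


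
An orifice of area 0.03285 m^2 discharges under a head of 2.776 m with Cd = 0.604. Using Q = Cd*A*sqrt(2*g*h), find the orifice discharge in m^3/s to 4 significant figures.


Q = 0.604 * 0.03285 * sqrt(2*9.81*2.776) = 0.1464 m^3/s
Therefore the orifice discharge = 0.1464 m^3/s.


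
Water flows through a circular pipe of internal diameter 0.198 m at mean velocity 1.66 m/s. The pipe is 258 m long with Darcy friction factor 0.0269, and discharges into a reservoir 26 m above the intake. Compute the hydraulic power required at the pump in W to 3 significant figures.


Approach: apply continuity + Darcy-Weisbach + hydraulic power, Q = A*v; hf = f*(L/D)*(v^2/(2g)); H = static + hf; P = rho*g*Q*H.
Step 1 — flow rate (continuity, Q = A*v):
  A = pi*(0.198/2)^2 = 0.030791 m^2
  Q = 0.030791 * 1.66 = 0.051113 m^3/s
Step 2 — friction head loss (Darcy-Weisbach):
  hf = 0.0269 * (258/0.198) * (1.66^2 / (2*9.81))
  hf = 4.9229 m
Step 3 — total head: H = 26 + 4.9229 = 30.923 m
Step 4 — hydraulic power (P = rho*g*Q*H):
  P = 1000 * 9.81 * 0.051113 * 30.923 = 15500 W
Therefore the hydraulic power required at the pump = 15500 W.


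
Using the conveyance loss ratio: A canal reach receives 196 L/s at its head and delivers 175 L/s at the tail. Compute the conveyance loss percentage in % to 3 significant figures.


Approach: apply the conveyance loss ratio, loss% = ((Q_head - Q_tail)/Q_head)*100.
loss = ((196 - 175)/196)*100 = 10.7 %
Therefore the conveyance loss percentage = 10.7 %.


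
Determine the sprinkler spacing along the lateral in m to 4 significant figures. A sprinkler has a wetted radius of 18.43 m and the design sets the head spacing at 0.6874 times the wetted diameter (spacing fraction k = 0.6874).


Approach: apply the sprinkler spacing rule (spacing as a fraction of wetted diameter), S = k*(2*R).
S = 0.6874 * (2 * 18.43) = 25.34 m
Therefore the sprinkler spacing along the lateral = 25.34 m.


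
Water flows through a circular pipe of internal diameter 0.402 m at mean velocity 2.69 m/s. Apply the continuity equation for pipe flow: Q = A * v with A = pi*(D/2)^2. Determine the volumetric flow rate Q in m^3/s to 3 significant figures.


A = pi*(0.402/2)^2 = 0.12692 m^2
Q = 0.12692 * 2.69 = 0.341 m^3/s
Therefore the volumetric flow rate Q = 0.341 m^3/s.


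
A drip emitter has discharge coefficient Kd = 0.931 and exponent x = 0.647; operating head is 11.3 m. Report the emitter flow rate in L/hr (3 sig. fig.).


Approach: apply the emitter characteristic equation, q = Kd * h^x.
q = 0.931 * 11.3^0.647 = 4.47 L/hr
Therefore the emitter flow rate = 4.47 L/hr.


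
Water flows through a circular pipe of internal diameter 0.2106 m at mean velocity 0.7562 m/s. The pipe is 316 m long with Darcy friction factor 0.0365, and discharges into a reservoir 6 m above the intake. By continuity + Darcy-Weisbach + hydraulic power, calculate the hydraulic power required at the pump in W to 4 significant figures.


Approach: apply continuity + Darcy-Weisbach + hydraulic power, Q = A*v; hf = f*(L/D)*(v^2/(2g)); H = static + hf; P = rho*g*Q*H.
Step 1 — flow rate (continuity, Q = A*v):
  A = pi*(0.2106/2)^2 = 0.0348343 m^2
  Q = 0.0348343 * 0.7562 = 0.0263417 m^3/s
Step 2 — friction head loss (Darcy-Weisbach):
  hf = 0.0365 * (316/0.2106) * (0.7562^2 / (2*9.81))
  hf = 1.59623 m
Step 3 — total head: H = 6 + 1.59623 = 7.59623 m
Step 4 — hydraulic power (P = rho*g*Q*H):
  P = 1000 * 9.81 * 0.0263417 * 7.59623 = 1963 W
Therefore the hydraulic power required at the pump = 1963 W.


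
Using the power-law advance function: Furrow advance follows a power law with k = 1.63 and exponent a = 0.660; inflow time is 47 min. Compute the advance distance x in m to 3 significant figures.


Approach: apply the power-law advance function, x = k*t^a.
x = 1.63 * 47^0.660 = 20.7 m
Therefore the advance distance x = 20.7 m.


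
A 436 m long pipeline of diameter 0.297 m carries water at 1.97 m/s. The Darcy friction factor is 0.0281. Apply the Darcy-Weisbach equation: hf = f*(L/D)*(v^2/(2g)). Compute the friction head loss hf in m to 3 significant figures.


hf = 0.0281 * (436/0.297) * (1.97^2 / (2*9.81))
hf = 8.16 m
Therefore the friction head loss hf = 8.16 m.


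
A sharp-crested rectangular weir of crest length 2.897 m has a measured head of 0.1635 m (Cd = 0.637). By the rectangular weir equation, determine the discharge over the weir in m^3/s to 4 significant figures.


Approach: apply the rectangular weir equation, Q = (2/3)*Cd*L*sqrt(2g)*H^1.5.
Q = (2/3)*0.637*2.897*sqrt(2*9.81)*0.1635^1.5 = 0.3603 m^3/s
Therefore the discharge over the weir = 0.3603 m^3/s.


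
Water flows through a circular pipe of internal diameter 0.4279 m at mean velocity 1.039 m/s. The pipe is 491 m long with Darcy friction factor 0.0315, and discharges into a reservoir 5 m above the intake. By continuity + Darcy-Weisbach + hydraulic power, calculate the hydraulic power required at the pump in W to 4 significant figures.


Approach: apply continuity + Darcy-Weisbach + hydraulic power, Q = A*v; hf = f*(L/D)*(v^2/(2g)); H = static + hf; P = rho*g*Q*H.
Step 1 — flow rate (continuity, Q = A*v):
  A = pi*(0.4279/2)^2 = 0.143805 m^2
  Q = 0.143805 * 1.039 = 0.149414 m^3/s
Step 2 — friction head loss (Darcy-Weisbach):
  hf = 0.0315 * (491/0.4279) * (1.039^2 / (2*9.81))
  hf = 1.98876 m
Step 3 — total head: H = 5 + 1.98876 = 6.98876 m
Step 4 — hydraulic power (P = rho*g*Q*H):
  P = 1000 * 9.81 * 0.149414 * 6.98876 = 10240 W
Therefore the hydraulic power required at the pump = 10240 W.


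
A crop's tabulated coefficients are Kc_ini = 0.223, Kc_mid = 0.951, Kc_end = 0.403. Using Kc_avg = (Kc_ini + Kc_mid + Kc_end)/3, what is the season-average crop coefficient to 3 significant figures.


Kc_avg = (0.223 + 0.951 + 0.403)/3 = 0.526
Therefore the season-average crop coefficient = 0.526.


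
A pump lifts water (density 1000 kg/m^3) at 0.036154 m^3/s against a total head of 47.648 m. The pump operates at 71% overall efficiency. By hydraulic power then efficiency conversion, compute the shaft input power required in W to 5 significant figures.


Approach: apply hydraulic power then efficiency conversion, P = rho*g*Q*H; P_in = P/eta.
Step 1 — hydraulic power (P = rho*g*Q*H):
  P = 1000 * 9.81 * 0.036154 * 47.648 = 16899.35 W
Step 2 — input power: P_in = P/eta = 16899.35 / 0.71 = 23802 W
Therefore the shaft input power required = 23802 W.


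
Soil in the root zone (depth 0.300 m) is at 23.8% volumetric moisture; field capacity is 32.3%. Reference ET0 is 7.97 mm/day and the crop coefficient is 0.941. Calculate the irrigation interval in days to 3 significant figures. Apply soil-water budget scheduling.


Approach: apply soil-water budget scheduling, SMD = (FC-theta)/100*depth*1000; ETc = ET0*Kc; interval = SMD/ETc.
Step 1 — soil moisture deficit:
  SMD = (32.3 - 23.8)/100 * 0.300 * 1000 = 25.500 mm
Step 2 — daily crop ET (ETc = ET0*Kc):
  ETc = 7.97 * 0.941 = 7.4998 mm/day
Step 3 — irrigation interval (SMD/ETc):
  interval = 25.500 / 7.4998 = 3.40 days
Therefore the irrigation interval = 3.40 days.


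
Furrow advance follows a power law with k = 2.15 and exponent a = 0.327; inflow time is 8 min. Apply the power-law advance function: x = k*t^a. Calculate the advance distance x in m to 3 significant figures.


x = 2.15 * 8^0.327 = 4.24 m
Therefore the advance distance x = 4.24 m.


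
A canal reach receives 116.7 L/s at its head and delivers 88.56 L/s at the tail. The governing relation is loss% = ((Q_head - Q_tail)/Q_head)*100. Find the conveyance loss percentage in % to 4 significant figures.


loss = ((116.7 - 88.56)/116.7)*100 = 24.11 %
Therefore the conveyance loss percentage = 24.11 %.


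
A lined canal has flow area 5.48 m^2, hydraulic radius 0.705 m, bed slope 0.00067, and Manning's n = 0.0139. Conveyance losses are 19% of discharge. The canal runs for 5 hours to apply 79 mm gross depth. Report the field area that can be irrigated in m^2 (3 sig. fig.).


Approach: apply Manning's equation with a conveyance and depth budget, Q = (1/n)*A*R^(2/3)*S^(1/2); Q_field = Q*(1-loss); Area = Q_field*t/(d/1000).
Step 1 — canal discharge (Manning's equation):
  Q = (1/0.0139) * 5.48 * 0.705^(2/3) * 0.00067^(1/2) = 8.0834 m^3/s
Step 2 — delivered flow: Q_field = 8.0834*(1 - 19/100) = 6.5476 m^3/s
Step 3 — volume delivered: V = 6.5476 * 5*3600 = 117860 m^3
Step 4 — area served: A = V / (depth/1000) = 117860 / 0.079 = 1490000 m^2
Therefore the field area that can be irrigated = 1490000 m^2.


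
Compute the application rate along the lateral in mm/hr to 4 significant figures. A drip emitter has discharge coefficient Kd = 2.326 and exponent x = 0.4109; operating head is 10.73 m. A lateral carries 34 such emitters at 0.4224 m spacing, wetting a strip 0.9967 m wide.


Approach: apply the emitter equation with a lateral mass balance, q = Kd*h^x; Q = n*q; rate = Q/(n*spacing*width).
Step 1 — single emitter flow (q = Kd*h^x):
  q = 2.326 * 10.73^0.4109 = 6.16713 L/hr
Step 2 — total lateral flow: Q = 34 * 6.16713 = 209.682 L/hr
Step 3 — wetted area: A = 34 * 0.4224 * 0.9967 = 14.3142 m^2
Step 4 — application rate: Q/A = 209.682/14.3142 = 14.65 mm/hr
Therefore the application rate along the lateral = 14.65 mm/hr.


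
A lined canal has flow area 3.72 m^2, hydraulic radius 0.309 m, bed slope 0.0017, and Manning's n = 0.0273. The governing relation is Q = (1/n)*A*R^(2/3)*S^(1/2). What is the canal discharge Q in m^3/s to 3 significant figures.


Q = (1/0.0273) * 3.72 * 0.309^(2/3) * 0.0017^(1/2) = 2.57 m^3/s
Therefore the canal discharge Q = 2.57 m^3/s.


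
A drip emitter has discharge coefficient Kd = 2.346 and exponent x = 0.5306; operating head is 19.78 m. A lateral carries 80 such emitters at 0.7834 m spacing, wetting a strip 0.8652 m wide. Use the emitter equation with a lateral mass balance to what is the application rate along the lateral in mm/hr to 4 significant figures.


Approach: apply the emitter equation with a lateral mass balance, q = Kd*h^x; Q = n*q; rate = Q/(n*spacing*width).
Step 1 — single emitter flow (q = Kd*h^x):
  q = 2.346 * 19.78^0.5306 = 11.4316 L/hr
Step 2 — total lateral flow: Q = 80 * 11.4316 = 914.525 L/hr
Step 3 — wetted area: A = 80 * 0.7834 * 0.8652 = 54.2238 m^2
Step 4 — application rate: Q/A = 914.525/54.2238 = 16.87 mm/hr
Therefore the application rate along the lateral = 16.87 mm/hr.


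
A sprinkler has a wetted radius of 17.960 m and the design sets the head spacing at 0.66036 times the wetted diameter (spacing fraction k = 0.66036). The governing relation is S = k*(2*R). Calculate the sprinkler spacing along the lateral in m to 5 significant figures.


S = 0.66036 * (2 * 17.960) = 23.720 m
Therefore the sprinkler spacing along the lateral = 23.720 m.


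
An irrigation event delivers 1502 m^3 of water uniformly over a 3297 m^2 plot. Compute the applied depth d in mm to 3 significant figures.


Approach: apply depth from volume over area, d = (V/A)*1000.
d = (1502 / 3297) * 1000 = 456 mm
Therefore the applied depth d = 456 mm.


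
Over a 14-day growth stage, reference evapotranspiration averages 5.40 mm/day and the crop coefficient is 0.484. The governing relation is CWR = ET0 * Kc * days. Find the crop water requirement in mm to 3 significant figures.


CWR = 5.40 * 0.484 * 14 = 36.6 mm
Therefore the crop water requirement = 36.6 mm.


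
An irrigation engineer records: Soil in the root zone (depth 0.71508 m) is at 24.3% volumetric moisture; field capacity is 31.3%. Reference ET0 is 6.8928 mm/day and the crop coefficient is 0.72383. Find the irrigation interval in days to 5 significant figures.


Approach: apply soil-water budget scheduling, SMD = (FC-theta)/100*depth*1000; ETc = ET0*Kc; interval = SMD/ETc.
Step 1 — soil moisture deficit:
  SMD = (31.3 - 24.3)/100 * 0.71508 * 1000 = 50.05560 mm
Step 2 — daily crop ET (ETc = ET0*Kc):
  ETc = 6.8928 * 0.72383 = 4.989215 mm/day
Step 3 — irrigation interval (SMD/ETc):
  interval = 50.05560 / 4.989215 = 10.033 days
Therefore the irrigation interval = 10.033 days.


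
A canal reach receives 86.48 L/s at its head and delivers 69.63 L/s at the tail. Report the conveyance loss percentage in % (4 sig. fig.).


Approach: apply the conveyance loss ratio, loss% = ((Q_head - Q_tail)/Q_head)*100.
loss = ((86.48 - 69.63)/86.48)*100 = 19.48 %
Therefore the conveyance loss percentage = 19.48 %.


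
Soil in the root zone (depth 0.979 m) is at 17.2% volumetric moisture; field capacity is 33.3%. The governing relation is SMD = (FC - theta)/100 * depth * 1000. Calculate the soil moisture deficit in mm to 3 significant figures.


SMD = (33.3 - 17.2)/100 * 0.979 * 1000 = 158 mm
Therefore the soil moisture deficit = 158 mm.


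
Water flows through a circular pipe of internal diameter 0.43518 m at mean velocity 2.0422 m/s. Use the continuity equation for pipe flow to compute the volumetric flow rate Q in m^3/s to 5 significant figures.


Approach: apply the continuity equation for pipe flow, Q = A * v with A = pi*(D/2)^2.
A = pi*(0.43518/2)^2 = 0.1487400 m^2
Q = 0.1487400 * 2.0422 = 0.30376 m^3/s
Therefore the volumetric flow rate Q = 0.30376 m^3/s.


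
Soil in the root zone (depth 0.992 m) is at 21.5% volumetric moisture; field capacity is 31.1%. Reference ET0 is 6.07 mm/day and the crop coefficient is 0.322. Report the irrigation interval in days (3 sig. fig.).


Approach: apply soil-water budget scheduling, SMD = (FC-theta)/100*depth*1000; ETc = ET0*Kc; interval = SMD/ETc.
Step 1 — soil moisture deficit:
  SMD = (31.1 - 21.5)/100 * 0.992 * 1000 = 95.232 mm
Step 2 — daily crop ET (ETc = ET0*Kc):
  ETc = 6.07 * 0.322 = 1.9545 mm/day
Step 3 — irrigation interval (SMD/ETc):
  interval = 95.232 / 1.9545 = 48.7 days
Therefore the irrigation interval = 48.7 days.


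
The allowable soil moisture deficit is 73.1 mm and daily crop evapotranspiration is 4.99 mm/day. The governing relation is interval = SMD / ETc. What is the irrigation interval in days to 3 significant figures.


interval = 73.1 / 4.99 = 14.6 days
Therefore the irrigation interval = 14.6 days.


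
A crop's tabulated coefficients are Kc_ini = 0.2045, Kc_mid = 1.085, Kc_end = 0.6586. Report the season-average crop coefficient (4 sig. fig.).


Approach: apply a simple seasonal average, Kc_avg = (Kc_ini + Kc_mid + Kc_end)/3.
Kc_avg = (0.2045 + 1.085 + 0.6586)/3 = 0.6494
Therefore the season-average crop coefficient = 0.6494.


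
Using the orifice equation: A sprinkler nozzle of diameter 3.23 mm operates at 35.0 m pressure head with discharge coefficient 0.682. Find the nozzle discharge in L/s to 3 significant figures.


Approach: apply the orifice equation, Q = Cd*A*sqrt(2*g*h), A = pi*(d/2)^2.
A = pi*(3.23e-3/2)^2 = 8.1940e-06 m^2
Q = 0.682 * 8.1940e-06 * sqrt(2*9.81*35.0) * 1000 = 0.146 L/s
Therefore the nozzle discharge = 0.146 L/s.


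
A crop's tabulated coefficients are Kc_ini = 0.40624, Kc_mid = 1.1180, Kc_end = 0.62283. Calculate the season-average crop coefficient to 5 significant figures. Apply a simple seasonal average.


Approach: apply a simple seasonal average, Kc_avg = (Kc_ini + Kc_mid + Kc_end)/3.
Kc_avg = (0.40624 + 1.1180 + 0.62283)/3 = 0.71569
Therefore the season-average crop coefficient = 0.71569.


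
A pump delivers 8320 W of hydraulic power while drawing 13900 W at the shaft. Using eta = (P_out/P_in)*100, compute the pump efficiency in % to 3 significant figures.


eta = (8320 / 13900) * 100 = 59.9 %
Therefore the pump efficiency = 59.9 %.


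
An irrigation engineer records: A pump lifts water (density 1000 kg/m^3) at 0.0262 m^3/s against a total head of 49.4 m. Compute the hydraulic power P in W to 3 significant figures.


Approach: apply the hydraulic power relation, P = rho*g*Q*H.
P = 1000 * 9.81 * 0.0262 * 49.4 = 12700 W
Therefore the hydraulic power P = 12700 W.


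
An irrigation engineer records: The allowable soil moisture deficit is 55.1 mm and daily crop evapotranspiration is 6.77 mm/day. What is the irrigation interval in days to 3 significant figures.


Approach: apply the irrigation interval relation, interval = SMD / ETc.
interval = 55.1 / 6.77 = 8.14 days
Therefore the irrigation interval = 8.14 days.


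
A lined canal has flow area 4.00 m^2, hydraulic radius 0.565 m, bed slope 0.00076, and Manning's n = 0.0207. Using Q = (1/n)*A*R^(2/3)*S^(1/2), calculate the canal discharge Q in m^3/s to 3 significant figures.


Q = (1/0.0207) * 4.00 * 0.565^(2/3) * 0.00076^(1/2) = 3.64 m^3/s
Therefore the canal discharge Q = 3.64 m^3/s.


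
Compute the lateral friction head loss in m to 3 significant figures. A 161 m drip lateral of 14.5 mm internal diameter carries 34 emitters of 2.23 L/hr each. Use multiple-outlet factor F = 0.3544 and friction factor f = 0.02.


Approach: apply Darcy-Weisbach with the multiple-outlet F-factor, Q = n*q/(3600*1000) m^3/s; v = Q/A; hf = F*f*(L/D)*(v^2/(2g)).
Q = 34*2.23/(3600*1000) = 2.1061e-05 m^3/s
A = pi*(14.5e-3/2)^2 = 1.6513e-04 m^2, so v = Q/A = 0.12754 m/s
hf = 0.3544*0.02*(161/0.0145)*(0.12754^2/(2*9.81)) = 0.0653 m
Therefore the lateral friction head loss = 0.0653 m.


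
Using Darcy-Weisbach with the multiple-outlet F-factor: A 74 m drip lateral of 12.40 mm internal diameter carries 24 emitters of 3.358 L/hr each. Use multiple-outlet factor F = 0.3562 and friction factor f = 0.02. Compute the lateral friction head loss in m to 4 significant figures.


Approach: apply Darcy-Weisbach with the multiple-outlet F-factor, Q = n*q/(3600*1000) m^3/s; v = Q/A; hf = F*f*(L/D)*(v^2/(2g)).
Q = 24*3.358/(3600*1000) = 2.23867e-05 m^3/s
A = pi*(12.40e-3/2)^2 = 1.20763e-04 m^2, so v = Q/A = 0.185377 m/s
hf = 0.3562*0.02*(74/0.01240)*(0.185377^2/(2*9.81)) = 0.07446 m
Therefore the lateral friction head loss = 0.07446 m.


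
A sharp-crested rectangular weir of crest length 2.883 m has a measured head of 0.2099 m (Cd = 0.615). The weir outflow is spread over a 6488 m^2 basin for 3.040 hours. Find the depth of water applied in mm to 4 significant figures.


Approach: apply the rectangular weir equation with a volume-to-depth conversion, Q = (2/3)*Cd*L*sqrt(2g)*H^1.5; d = Q*t/A * 1000.
Step 1 — weir discharge:
  Q = (2/3)*0.615*2.883*sqrt(2*9.81)*0.2099^1.5 = 0.503497 m^3/s
Step 2 — volume: V = 0.503497 * 3.040*3600 = 5510.27 m^3
Step 3 — depth: d = V/A * 1000 = 5510.27/6488 * 1000 = 849.3 mm
Therefore the depth of water applied = 849.3 mm.


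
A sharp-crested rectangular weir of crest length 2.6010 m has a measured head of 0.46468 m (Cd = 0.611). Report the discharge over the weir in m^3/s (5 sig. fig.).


Approach: apply the rectangular weir equation, Q = (2/3)*Cd*L*sqrt(2g)*H^1.5.
Q = (2/3)*0.611*2.6010*sqrt(2*9.81)*0.46468^1.5 = 1.4865 m^3/s
Therefore the discharge over the weir = 1.4865 m^3/s.


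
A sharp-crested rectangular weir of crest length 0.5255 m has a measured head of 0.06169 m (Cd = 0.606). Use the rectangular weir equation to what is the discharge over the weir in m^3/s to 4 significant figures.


Approach: apply the rectangular weir equation, Q = (2/3)*Cd*L*sqrt(2g)*H^1.5.
Q = (2/3)*0.606*0.5255*sqrt(2*9.81)*0.06169^1.5 = 0.01441 m^3/s
Therefore the discharge over the weir = 0.01441 m^3/s.


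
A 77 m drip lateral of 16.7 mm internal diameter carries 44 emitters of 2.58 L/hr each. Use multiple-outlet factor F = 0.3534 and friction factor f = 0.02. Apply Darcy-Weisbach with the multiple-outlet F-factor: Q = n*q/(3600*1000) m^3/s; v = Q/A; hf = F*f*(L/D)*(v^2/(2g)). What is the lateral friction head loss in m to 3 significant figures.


Q = 44*2.58/(3600*1000) = 3.1533e-05 m^3/s
A = pi*(16.7e-3/2)^2 = 2.1904e-04 m^2, so v = Q/A = 0.14396 m/s
hf = 0.3534*0.02*(77/0.0167)*(0.14396^2/(2*9.81)) = 0.0344 m
Therefore the lateral friction head loss = 0.0344 m.


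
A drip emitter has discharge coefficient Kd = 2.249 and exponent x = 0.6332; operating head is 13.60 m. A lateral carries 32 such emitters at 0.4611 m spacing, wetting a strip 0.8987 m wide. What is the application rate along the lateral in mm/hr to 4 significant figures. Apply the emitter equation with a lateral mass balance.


Approach: apply the emitter equation with a lateral mass balance, q = Kd*h^x; Q = n*q; rate = Q/(n*spacing*width).
Step 1 — single emitter flow (q = Kd*h^x):
  q = 2.249 * 13.60^0.6332 = 11.7421 L/hr
Step 2 — total lateral flow: Q = 32 * 11.7421 = 375.748 L/hr
Step 3 — wetted area: A = 32 * 0.4611 * 0.8987 = 13.2605 m^2
Step 4 — application rate: Q/A = 375.748/13.2605 = 28.34 mm/hr
Therefore the application rate along the lateral = 28.34 mm/hr.


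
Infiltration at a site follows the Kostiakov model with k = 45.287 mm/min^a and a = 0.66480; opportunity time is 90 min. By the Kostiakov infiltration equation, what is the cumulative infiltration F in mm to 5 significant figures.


Approach: apply the Kostiakov infiltration equation, F = k*t^a.
F = 45.287 * 90^0.66480 = 901.89 mm
Therefore the cumulative infiltration F = 901.89 mm.


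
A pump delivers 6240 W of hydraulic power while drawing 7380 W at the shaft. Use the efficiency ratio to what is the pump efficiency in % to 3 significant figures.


Approach: apply the efficiency ratio, eta = (P_out/P_in)*100.
eta = (6240 / 7380) * 100 = 84.6 %
Therefore the pump efficiency = 84.6 %.


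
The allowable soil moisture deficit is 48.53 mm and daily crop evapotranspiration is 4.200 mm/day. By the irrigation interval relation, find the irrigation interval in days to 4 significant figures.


Approach: apply the irrigation interval relation, interval = SMD / ETc.
interval = 48.53 / 4.200 = 11.55 days
Therefore the irrigation interval = 11.55 days.


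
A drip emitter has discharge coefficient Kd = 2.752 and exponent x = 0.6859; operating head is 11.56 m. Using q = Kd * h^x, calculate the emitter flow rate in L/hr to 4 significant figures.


q = 2.752 * 11.56^0.6859 = 14.75 L/hr
Therefore the emitter flow rate = 14.75 L/hr.


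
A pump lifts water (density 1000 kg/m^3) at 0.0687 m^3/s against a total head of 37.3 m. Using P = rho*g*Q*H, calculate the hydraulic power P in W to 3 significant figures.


P = 1000 * 9.81 * 0.0687 * 37.3 = 25100 W
Therefore the hydraulic power P = 25100 W.


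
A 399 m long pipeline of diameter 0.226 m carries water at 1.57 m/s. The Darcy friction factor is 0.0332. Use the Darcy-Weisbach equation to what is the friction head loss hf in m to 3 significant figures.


Approach: apply the Darcy-Weisbach equation, hf = f*(L/D)*(v^2/(2g)).
hf = 0.0332 * (399/0.226) * (1.57^2 / (2*9.81))
hf = 7.36 m
Therefore the friction head loss hf = 7.36 m.


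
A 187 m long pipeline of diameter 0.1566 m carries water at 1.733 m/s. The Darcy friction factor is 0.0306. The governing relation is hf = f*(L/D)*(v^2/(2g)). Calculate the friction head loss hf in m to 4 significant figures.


hf = 0.0306 * (187/0.1566) * (1.733^2 / (2*9.81))
hf = 5.593 m
Therefore the friction head loss hf = 5.593 m.


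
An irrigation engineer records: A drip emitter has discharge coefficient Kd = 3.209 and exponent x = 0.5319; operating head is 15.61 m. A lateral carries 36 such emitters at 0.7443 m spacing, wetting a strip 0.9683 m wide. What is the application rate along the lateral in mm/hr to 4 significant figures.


Approach: apply the emitter equation with a lateral mass balance, q = Kd*h^x; Q = n*q; rate = Q/(n*spacing*width).
Step 1 — single emitter flow (q = Kd*h^x):
  q = 3.209 * 15.61^0.5319 = 13.8401 L/hr
Step 2 — total lateral flow: Q = 36 * 13.8401 = 498.245 L/hr
Step 3 — wetted area: A = 36 * 0.7443 * 0.9683 = 25.9454 m^2
Step 4 — application rate: Q/A = 498.245/25.9454 = 19.20 mm/hr
Therefore the application rate along the lateral = 19.20 mm/hr.


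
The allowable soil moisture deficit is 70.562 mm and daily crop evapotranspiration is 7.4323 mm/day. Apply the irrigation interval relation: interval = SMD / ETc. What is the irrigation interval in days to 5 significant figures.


interval = 70.562 / 7.4323 = 9.4940 days
Therefore the irrigation interval = 9.4940 days.


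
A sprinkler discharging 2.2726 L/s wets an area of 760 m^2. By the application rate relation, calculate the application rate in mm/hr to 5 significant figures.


Approach: apply the application rate relation, rate = (Q/A)*3600.
rate = (2.2726 / 760) * 3600 = 10.765 mm/hr
Therefore the application rate = 10.765 mm/hr.


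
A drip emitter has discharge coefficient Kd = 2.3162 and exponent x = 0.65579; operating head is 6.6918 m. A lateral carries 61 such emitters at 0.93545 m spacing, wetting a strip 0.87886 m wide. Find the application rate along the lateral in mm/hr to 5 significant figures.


Approach: apply the emitter equation with a lateral mass balance, q = Kd*h^x; Q = n*q; rate = Q/(n*spacing*width).
Step 1 — single emitter flow (q = Kd*h^x):
  q = 2.3162 * 6.6918^0.65579 = 8.056731 L/hr
Step 2 — total lateral flow: Q = 61 * 8.056731 = 491.4606 L/hr
Step 3 — wetted area: A = 61 * 0.93545 * 0.87886 = 50.14990 m^2
Step 4 — application rate: Q/A = 491.4606/50.14990 = 9.7998 mm/hr
Therefore the application rate along the lateral = 9.7998 mm/hr.


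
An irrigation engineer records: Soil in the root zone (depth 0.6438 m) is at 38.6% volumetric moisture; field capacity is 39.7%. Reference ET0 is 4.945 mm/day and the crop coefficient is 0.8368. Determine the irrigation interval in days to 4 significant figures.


Approach: apply soil-water budget scheduling, SMD = (FC-theta)/100*depth*1000; ETc = ET0*Kc; interval = SMD/ETc.
Step 1 — soil moisture deficit:
  SMD = (39.7 - 38.6)/100 * 0.6438 * 1000 = 7.08180 mm
Step 2 — daily crop ET (ETc = ET0*Kc):
  ETc = 4.945 * 0.8368 = 4.13798 mm/day
Step 3 — irrigation interval (SMD/ETc):
  interval = 7.08180 / 4.13798 = 1.711 days
Therefore the irrigation interval = 1.711 days.
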